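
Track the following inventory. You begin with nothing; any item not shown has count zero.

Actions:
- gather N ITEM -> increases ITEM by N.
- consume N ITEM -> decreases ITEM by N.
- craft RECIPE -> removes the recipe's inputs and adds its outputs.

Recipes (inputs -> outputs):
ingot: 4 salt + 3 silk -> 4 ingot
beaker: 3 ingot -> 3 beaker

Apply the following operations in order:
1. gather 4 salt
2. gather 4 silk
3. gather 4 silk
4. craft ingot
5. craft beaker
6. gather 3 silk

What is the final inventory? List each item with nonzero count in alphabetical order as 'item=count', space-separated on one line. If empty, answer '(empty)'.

Answer: beaker=3 ingot=1 silk=8

Derivation:
After 1 (gather 4 salt): salt=4
After 2 (gather 4 silk): salt=4 silk=4
After 3 (gather 4 silk): salt=4 silk=8
After 4 (craft ingot): ingot=4 silk=5
After 5 (craft beaker): beaker=3 ingot=1 silk=5
After 6 (gather 3 silk): beaker=3 ingot=1 silk=8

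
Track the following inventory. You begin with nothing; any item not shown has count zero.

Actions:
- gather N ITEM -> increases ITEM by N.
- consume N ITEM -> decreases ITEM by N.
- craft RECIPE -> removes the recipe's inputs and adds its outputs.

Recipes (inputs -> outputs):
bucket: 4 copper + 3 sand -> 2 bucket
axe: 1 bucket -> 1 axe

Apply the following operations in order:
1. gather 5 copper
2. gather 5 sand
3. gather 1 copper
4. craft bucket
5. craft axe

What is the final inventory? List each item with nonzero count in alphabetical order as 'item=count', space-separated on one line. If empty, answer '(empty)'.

After 1 (gather 5 copper): copper=5
After 2 (gather 5 sand): copper=5 sand=5
After 3 (gather 1 copper): copper=6 sand=5
After 4 (craft bucket): bucket=2 copper=2 sand=2
After 5 (craft axe): axe=1 bucket=1 copper=2 sand=2

Answer: axe=1 bucket=1 copper=2 sand=2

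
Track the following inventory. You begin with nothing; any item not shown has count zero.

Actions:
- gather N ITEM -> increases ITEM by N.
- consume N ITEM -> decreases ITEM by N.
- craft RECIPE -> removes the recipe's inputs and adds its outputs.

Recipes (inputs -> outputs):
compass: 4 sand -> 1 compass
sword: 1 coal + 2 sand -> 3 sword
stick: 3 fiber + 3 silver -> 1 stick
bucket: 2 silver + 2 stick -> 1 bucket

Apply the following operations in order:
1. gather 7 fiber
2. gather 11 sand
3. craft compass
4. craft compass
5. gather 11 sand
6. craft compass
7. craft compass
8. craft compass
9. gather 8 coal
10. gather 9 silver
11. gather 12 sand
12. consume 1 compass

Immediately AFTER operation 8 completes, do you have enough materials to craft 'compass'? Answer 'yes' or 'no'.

Answer: no

Derivation:
After 1 (gather 7 fiber): fiber=7
After 2 (gather 11 sand): fiber=7 sand=11
After 3 (craft compass): compass=1 fiber=7 sand=7
After 4 (craft compass): compass=2 fiber=7 sand=3
After 5 (gather 11 sand): compass=2 fiber=7 sand=14
After 6 (craft compass): compass=3 fiber=7 sand=10
After 7 (craft compass): compass=4 fiber=7 sand=6
After 8 (craft compass): compass=5 fiber=7 sand=2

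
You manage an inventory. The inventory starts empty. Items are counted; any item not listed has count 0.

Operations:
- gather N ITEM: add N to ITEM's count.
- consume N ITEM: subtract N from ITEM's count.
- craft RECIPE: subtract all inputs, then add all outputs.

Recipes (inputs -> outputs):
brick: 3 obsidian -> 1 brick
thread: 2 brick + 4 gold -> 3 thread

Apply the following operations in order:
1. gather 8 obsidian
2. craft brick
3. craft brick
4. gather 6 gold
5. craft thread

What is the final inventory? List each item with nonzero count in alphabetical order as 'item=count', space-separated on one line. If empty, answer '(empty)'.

Answer: gold=2 obsidian=2 thread=3

Derivation:
After 1 (gather 8 obsidian): obsidian=8
After 2 (craft brick): brick=1 obsidian=5
After 3 (craft brick): brick=2 obsidian=2
After 4 (gather 6 gold): brick=2 gold=6 obsidian=2
After 5 (craft thread): gold=2 obsidian=2 thread=3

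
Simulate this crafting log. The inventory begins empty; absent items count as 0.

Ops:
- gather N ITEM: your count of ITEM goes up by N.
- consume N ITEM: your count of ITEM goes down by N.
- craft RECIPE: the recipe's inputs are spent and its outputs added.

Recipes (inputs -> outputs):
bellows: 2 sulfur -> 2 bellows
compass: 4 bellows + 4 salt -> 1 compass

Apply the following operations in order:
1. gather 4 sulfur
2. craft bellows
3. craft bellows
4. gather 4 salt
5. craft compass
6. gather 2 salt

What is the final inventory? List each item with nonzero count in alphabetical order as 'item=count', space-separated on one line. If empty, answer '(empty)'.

Answer: compass=1 salt=2

Derivation:
After 1 (gather 4 sulfur): sulfur=4
After 2 (craft bellows): bellows=2 sulfur=2
After 3 (craft bellows): bellows=4
After 4 (gather 4 salt): bellows=4 salt=4
After 5 (craft compass): compass=1
After 6 (gather 2 salt): compass=1 salt=2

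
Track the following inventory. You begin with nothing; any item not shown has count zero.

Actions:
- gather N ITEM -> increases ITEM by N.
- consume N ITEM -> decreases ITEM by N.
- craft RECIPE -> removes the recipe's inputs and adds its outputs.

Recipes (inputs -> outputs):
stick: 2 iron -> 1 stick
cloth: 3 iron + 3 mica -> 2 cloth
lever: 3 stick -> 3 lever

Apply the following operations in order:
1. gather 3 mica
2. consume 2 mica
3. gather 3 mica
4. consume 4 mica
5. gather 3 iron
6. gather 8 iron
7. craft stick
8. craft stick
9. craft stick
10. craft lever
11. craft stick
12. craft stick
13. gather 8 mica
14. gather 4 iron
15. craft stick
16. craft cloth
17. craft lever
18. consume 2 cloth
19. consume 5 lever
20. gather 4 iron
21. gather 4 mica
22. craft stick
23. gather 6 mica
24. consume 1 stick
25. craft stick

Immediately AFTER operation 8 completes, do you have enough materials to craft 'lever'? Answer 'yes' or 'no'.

After 1 (gather 3 mica): mica=3
After 2 (consume 2 mica): mica=1
After 3 (gather 3 mica): mica=4
After 4 (consume 4 mica): (empty)
After 5 (gather 3 iron): iron=3
After 6 (gather 8 iron): iron=11
After 7 (craft stick): iron=9 stick=1
After 8 (craft stick): iron=7 stick=2

Answer: no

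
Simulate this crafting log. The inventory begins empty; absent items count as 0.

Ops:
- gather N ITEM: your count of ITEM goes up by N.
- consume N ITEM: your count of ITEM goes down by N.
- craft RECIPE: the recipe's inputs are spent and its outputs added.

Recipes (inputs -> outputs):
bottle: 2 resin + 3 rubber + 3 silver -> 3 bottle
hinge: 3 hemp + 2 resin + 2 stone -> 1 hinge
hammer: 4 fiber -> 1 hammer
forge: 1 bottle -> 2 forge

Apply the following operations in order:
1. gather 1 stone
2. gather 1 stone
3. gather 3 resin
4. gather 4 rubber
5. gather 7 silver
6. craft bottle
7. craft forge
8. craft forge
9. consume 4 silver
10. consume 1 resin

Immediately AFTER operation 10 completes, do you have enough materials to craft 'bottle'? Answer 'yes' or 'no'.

Answer: no

Derivation:
After 1 (gather 1 stone): stone=1
After 2 (gather 1 stone): stone=2
After 3 (gather 3 resin): resin=3 stone=2
After 4 (gather 4 rubber): resin=3 rubber=4 stone=2
After 5 (gather 7 silver): resin=3 rubber=4 silver=7 stone=2
After 6 (craft bottle): bottle=3 resin=1 rubber=1 silver=4 stone=2
After 7 (craft forge): bottle=2 forge=2 resin=1 rubber=1 silver=4 stone=2
After 8 (craft forge): bottle=1 forge=4 resin=1 rubber=1 silver=4 stone=2
After 9 (consume 4 silver): bottle=1 forge=4 resin=1 rubber=1 stone=2
After 10 (consume 1 resin): bottle=1 forge=4 rubber=1 stone=2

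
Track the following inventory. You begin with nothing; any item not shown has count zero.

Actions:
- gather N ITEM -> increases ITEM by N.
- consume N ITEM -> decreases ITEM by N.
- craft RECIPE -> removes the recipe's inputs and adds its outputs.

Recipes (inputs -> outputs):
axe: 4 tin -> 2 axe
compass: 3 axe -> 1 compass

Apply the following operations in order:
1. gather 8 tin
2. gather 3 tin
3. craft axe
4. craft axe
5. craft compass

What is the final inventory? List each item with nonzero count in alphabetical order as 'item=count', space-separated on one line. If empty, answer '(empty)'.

After 1 (gather 8 tin): tin=8
After 2 (gather 3 tin): tin=11
After 3 (craft axe): axe=2 tin=7
After 4 (craft axe): axe=4 tin=3
After 5 (craft compass): axe=1 compass=1 tin=3

Answer: axe=1 compass=1 tin=3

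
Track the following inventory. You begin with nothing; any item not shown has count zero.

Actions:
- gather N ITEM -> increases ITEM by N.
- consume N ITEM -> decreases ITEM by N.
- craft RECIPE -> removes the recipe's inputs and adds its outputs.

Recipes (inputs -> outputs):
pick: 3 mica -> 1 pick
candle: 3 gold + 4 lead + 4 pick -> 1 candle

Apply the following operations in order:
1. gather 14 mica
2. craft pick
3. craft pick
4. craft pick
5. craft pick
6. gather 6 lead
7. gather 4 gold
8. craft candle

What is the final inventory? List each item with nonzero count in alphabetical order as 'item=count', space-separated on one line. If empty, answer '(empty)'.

Answer: candle=1 gold=1 lead=2 mica=2

Derivation:
After 1 (gather 14 mica): mica=14
After 2 (craft pick): mica=11 pick=1
After 3 (craft pick): mica=8 pick=2
After 4 (craft pick): mica=5 pick=3
After 5 (craft pick): mica=2 pick=4
After 6 (gather 6 lead): lead=6 mica=2 pick=4
After 7 (gather 4 gold): gold=4 lead=6 mica=2 pick=4
After 8 (craft candle): candle=1 gold=1 lead=2 mica=2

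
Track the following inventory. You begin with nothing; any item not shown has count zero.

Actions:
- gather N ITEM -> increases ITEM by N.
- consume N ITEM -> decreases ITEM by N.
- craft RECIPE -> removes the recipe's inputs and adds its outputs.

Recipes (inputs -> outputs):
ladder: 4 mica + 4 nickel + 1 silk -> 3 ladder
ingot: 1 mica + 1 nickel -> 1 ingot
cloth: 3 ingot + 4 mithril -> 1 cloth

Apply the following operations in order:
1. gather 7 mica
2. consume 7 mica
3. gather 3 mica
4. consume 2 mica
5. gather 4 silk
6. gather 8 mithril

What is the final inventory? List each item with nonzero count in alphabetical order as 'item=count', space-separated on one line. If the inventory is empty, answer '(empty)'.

Answer: mica=1 mithril=8 silk=4

Derivation:
After 1 (gather 7 mica): mica=7
After 2 (consume 7 mica): (empty)
After 3 (gather 3 mica): mica=3
After 4 (consume 2 mica): mica=1
After 5 (gather 4 silk): mica=1 silk=4
After 6 (gather 8 mithril): mica=1 mithril=8 silk=4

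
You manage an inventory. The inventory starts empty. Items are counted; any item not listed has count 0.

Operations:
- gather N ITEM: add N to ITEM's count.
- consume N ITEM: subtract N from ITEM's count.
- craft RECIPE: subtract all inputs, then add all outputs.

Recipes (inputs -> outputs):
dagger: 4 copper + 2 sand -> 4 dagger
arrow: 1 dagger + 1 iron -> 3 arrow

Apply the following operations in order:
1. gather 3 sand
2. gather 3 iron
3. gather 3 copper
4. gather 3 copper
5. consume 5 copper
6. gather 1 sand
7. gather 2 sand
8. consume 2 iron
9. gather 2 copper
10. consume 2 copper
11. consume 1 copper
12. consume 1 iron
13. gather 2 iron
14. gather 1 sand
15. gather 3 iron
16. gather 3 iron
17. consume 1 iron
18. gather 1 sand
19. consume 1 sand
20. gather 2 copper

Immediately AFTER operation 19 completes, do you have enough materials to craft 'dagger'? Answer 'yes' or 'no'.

After 1 (gather 3 sand): sand=3
After 2 (gather 3 iron): iron=3 sand=3
After 3 (gather 3 copper): copper=3 iron=3 sand=3
After 4 (gather 3 copper): copper=6 iron=3 sand=3
After 5 (consume 5 copper): copper=1 iron=3 sand=3
After 6 (gather 1 sand): copper=1 iron=3 sand=4
After 7 (gather 2 sand): copper=1 iron=3 sand=6
After 8 (consume 2 iron): copper=1 iron=1 sand=6
After 9 (gather 2 copper): copper=3 iron=1 sand=6
After 10 (consume 2 copper): copper=1 iron=1 sand=6
After 11 (consume 1 copper): iron=1 sand=6
After 12 (consume 1 iron): sand=6
After 13 (gather 2 iron): iron=2 sand=6
After 14 (gather 1 sand): iron=2 sand=7
After 15 (gather 3 iron): iron=5 sand=7
After 16 (gather 3 iron): iron=8 sand=7
After 17 (consume 1 iron): iron=7 sand=7
After 18 (gather 1 sand): iron=7 sand=8
After 19 (consume 1 sand): iron=7 sand=7

Answer: no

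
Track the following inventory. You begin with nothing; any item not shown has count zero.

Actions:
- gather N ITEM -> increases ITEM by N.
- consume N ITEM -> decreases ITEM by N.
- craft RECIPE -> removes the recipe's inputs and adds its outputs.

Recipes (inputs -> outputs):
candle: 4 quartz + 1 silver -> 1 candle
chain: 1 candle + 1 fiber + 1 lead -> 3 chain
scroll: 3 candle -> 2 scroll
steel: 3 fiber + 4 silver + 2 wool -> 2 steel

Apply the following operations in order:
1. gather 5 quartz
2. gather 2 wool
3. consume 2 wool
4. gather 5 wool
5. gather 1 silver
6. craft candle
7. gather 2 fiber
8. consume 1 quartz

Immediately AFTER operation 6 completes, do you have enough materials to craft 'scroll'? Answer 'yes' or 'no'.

Answer: no

Derivation:
After 1 (gather 5 quartz): quartz=5
After 2 (gather 2 wool): quartz=5 wool=2
After 3 (consume 2 wool): quartz=5
After 4 (gather 5 wool): quartz=5 wool=5
After 5 (gather 1 silver): quartz=5 silver=1 wool=5
After 6 (craft candle): candle=1 quartz=1 wool=5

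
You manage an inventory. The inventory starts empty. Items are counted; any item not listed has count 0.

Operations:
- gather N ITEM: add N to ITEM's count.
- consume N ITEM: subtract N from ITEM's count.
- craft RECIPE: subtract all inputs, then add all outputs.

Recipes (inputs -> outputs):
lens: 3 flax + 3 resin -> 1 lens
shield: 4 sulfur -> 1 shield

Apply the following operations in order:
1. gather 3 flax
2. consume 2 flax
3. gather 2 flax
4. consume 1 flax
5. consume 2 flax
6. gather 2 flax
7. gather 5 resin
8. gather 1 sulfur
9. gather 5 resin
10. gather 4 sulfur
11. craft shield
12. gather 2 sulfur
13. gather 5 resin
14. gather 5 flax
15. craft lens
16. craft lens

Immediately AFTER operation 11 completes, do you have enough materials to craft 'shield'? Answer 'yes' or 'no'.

Answer: no

Derivation:
After 1 (gather 3 flax): flax=3
After 2 (consume 2 flax): flax=1
After 3 (gather 2 flax): flax=3
After 4 (consume 1 flax): flax=2
After 5 (consume 2 flax): (empty)
After 6 (gather 2 flax): flax=2
After 7 (gather 5 resin): flax=2 resin=5
After 8 (gather 1 sulfur): flax=2 resin=5 sulfur=1
After 9 (gather 5 resin): flax=2 resin=10 sulfur=1
After 10 (gather 4 sulfur): flax=2 resin=10 sulfur=5
After 11 (craft shield): flax=2 resin=10 shield=1 sulfur=1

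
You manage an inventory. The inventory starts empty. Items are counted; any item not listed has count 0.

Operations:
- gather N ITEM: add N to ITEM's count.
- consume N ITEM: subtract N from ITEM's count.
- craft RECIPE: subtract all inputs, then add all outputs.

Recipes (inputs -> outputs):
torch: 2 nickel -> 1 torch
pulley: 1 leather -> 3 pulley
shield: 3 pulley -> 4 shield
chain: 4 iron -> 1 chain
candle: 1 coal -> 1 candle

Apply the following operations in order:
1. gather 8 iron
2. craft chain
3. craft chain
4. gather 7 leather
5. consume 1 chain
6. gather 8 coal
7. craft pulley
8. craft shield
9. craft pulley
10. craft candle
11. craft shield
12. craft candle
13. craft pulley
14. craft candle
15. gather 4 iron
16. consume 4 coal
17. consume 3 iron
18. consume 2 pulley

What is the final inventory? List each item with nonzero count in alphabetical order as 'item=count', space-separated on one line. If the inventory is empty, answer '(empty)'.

Answer: candle=3 chain=1 coal=1 iron=1 leather=4 pulley=1 shield=8

Derivation:
After 1 (gather 8 iron): iron=8
After 2 (craft chain): chain=1 iron=4
After 3 (craft chain): chain=2
After 4 (gather 7 leather): chain=2 leather=7
After 5 (consume 1 chain): chain=1 leather=7
After 6 (gather 8 coal): chain=1 coal=8 leather=7
After 7 (craft pulley): chain=1 coal=8 leather=6 pulley=3
After 8 (craft shield): chain=1 coal=8 leather=6 shield=4
After 9 (craft pulley): chain=1 coal=8 leather=5 pulley=3 shield=4
After 10 (craft candle): candle=1 chain=1 coal=7 leather=5 pulley=3 shield=4
After 11 (craft shield): candle=1 chain=1 coal=7 leather=5 shield=8
After 12 (craft candle): candle=2 chain=1 coal=6 leather=5 shield=8
After 13 (craft pulley): candle=2 chain=1 coal=6 leather=4 pulley=3 shield=8
After 14 (craft candle): candle=3 chain=1 coal=5 leather=4 pulley=3 shield=8
After 15 (gather 4 iron): candle=3 chain=1 coal=5 iron=4 leather=4 pulley=3 shield=8
After 16 (consume 4 coal): candle=3 chain=1 coal=1 iron=4 leather=4 pulley=3 shield=8
After 17 (consume 3 iron): candle=3 chain=1 coal=1 iron=1 leather=4 pulley=3 shield=8
After 18 (consume 2 pulley): candle=3 chain=1 coal=1 iron=1 leather=4 pulley=1 shield=8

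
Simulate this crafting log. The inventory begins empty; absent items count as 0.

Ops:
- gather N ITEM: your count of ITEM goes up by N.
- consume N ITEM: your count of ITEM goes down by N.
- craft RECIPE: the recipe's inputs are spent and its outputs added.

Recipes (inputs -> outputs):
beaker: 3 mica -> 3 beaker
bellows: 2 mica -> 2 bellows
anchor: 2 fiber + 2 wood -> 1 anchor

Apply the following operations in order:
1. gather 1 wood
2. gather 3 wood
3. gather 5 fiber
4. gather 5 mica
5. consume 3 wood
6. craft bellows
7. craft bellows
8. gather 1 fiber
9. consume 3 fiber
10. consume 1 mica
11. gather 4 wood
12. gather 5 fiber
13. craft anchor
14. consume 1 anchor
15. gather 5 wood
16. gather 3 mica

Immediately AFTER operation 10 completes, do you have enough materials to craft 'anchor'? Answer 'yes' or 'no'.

After 1 (gather 1 wood): wood=1
After 2 (gather 3 wood): wood=4
After 3 (gather 5 fiber): fiber=5 wood=4
After 4 (gather 5 mica): fiber=5 mica=5 wood=4
After 5 (consume 3 wood): fiber=5 mica=5 wood=1
After 6 (craft bellows): bellows=2 fiber=5 mica=3 wood=1
After 7 (craft bellows): bellows=4 fiber=5 mica=1 wood=1
After 8 (gather 1 fiber): bellows=4 fiber=6 mica=1 wood=1
After 9 (consume 3 fiber): bellows=4 fiber=3 mica=1 wood=1
After 10 (consume 1 mica): bellows=4 fiber=3 wood=1

Answer: no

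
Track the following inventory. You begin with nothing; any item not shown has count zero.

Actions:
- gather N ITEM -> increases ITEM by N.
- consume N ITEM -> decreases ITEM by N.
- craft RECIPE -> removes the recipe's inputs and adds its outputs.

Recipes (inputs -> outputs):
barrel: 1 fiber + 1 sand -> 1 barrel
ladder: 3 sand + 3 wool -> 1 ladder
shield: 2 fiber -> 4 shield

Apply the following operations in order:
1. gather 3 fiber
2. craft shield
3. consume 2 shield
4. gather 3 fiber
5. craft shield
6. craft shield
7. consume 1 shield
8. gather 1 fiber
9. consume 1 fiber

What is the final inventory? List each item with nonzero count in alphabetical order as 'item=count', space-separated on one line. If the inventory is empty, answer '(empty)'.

After 1 (gather 3 fiber): fiber=3
After 2 (craft shield): fiber=1 shield=4
After 3 (consume 2 shield): fiber=1 shield=2
After 4 (gather 3 fiber): fiber=4 shield=2
After 5 (craft shield): fiber=2 shield=6
After 6 (craft shield): shield=10
After 7 (consume 1 shield): shield=9
After 8 (gather 1 fiber): fiber=1 shield=9
After 9 (consume 1 fiber): shield=9

Answer: shield=9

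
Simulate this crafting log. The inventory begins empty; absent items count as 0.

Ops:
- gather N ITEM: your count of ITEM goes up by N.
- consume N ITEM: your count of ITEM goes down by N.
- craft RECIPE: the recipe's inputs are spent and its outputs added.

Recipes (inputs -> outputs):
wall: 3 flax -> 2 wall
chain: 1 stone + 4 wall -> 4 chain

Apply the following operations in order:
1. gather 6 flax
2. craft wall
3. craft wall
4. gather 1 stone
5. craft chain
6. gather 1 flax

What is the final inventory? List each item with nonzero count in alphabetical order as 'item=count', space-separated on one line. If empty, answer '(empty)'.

Answer: chain=4 flax=1

Derivation:
After 1 (gather 6 flax): flax=6
After 2 (craft wall): flax=3 wall=2
After 3 (craft wall): wall=4
After 4 (gather 1 stone): stone=1 wall=4
After 5 (craft chain): chain=4
After 6 (gather 1 flax): chain=4 flax=1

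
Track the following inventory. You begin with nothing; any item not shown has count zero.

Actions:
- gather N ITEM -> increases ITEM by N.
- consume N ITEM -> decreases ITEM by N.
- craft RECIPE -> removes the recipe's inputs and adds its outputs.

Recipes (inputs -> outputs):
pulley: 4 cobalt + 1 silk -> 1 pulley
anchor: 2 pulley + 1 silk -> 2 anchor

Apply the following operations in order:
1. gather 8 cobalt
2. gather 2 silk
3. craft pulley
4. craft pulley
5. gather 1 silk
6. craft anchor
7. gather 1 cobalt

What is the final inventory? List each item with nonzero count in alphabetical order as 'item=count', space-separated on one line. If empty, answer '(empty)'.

Answer: anchor=2 cobalt=1

Derivation:
After 1 (gather 8 cobalt): cobalt=8
After 2 (gather 2 silk): cobalt=8 silk=2
After 3 (craft pulley): cobalt=4 pulley=1 silk=1
After 4 (craft pulley): pulley=2
After 5 (gather 1 silk): pulley=2 silk=1
After 6 (craft anchor): anchor=2
After 7 (gather 1 cobalt): anchor=2 cobalt=1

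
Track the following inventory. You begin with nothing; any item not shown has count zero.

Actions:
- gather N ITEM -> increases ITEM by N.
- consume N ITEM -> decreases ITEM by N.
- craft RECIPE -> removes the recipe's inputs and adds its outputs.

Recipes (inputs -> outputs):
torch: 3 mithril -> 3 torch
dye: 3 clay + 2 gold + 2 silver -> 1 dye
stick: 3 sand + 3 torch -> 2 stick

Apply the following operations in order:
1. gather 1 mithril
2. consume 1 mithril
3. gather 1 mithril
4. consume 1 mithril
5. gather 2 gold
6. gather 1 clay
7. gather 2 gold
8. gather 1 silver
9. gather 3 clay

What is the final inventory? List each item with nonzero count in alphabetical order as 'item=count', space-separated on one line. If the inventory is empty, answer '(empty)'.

Answer: clay=4 gold=4 silver=1

Derivation:
After 1 (gather 1 mithril): mithril=1
After 2 (consume 1 mithril): (empty)
After 3 (gather 1 mithril): mithril=1
After 4 (consume 1 mithril): (empty)
After 5 (gather 2 gold): gold=2
After 6 (gather 1 clay): clay=1 gold=2
After 7 (gather 2 gold): clay=1 gold=4
After 8 (gather 1 silver): clay=1 gold=4 silver=1
After 9 (gather 3 clay): clay=4 gold=4 silver=1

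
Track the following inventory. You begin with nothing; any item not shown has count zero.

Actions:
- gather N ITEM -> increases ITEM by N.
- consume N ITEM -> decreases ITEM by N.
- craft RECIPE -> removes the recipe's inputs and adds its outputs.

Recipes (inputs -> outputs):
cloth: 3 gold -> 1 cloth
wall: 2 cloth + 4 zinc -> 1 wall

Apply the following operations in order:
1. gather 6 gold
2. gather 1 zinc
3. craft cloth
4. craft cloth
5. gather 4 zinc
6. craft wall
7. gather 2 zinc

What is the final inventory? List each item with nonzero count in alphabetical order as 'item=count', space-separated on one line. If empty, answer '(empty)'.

Answer: wall=1 zinc=3

Derivation:
After 1 (gather 6 gold): gold=6
After 2 (gather 1 zinc): gold=6 zinc=1
After 3 (craft cloth): cloth=1 gold=3 zinc=1
After 4 (craft cloth): cloth=2 zinc=1
After 5 (gather 4 zinc): cloth=2 zinc=5
After 6 (craft wall): wall=1 zinc=1
After 7 (gather 2 zinc): wall=1 zinc=3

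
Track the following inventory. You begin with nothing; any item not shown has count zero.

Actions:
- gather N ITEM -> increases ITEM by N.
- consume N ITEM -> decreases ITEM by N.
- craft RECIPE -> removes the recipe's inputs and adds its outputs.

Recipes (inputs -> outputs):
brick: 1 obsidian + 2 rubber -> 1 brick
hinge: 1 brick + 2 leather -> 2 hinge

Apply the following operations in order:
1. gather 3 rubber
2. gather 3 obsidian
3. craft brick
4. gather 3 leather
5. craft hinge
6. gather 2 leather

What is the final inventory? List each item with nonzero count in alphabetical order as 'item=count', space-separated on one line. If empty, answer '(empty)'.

After 1 (gather 3 rubber): rubber=3
After 2 (gather 3 obsidian): obsidian=3 rubber=3
After 3 (craft brick): brick=1 obsidian=2 rubber=1
After 4 (gather 3 leather): brick=1 leather=3 obsidian=2 rubber=1
After 5 (craft hinge): hinge=2 leather=1 obsidian=2 rubber=1
After 6 (gather 2 leather): hinge=2 leather=3 obsidian=2 rubber=1

Answer: hinge=2 leather=3 obsidian=2 rubber=1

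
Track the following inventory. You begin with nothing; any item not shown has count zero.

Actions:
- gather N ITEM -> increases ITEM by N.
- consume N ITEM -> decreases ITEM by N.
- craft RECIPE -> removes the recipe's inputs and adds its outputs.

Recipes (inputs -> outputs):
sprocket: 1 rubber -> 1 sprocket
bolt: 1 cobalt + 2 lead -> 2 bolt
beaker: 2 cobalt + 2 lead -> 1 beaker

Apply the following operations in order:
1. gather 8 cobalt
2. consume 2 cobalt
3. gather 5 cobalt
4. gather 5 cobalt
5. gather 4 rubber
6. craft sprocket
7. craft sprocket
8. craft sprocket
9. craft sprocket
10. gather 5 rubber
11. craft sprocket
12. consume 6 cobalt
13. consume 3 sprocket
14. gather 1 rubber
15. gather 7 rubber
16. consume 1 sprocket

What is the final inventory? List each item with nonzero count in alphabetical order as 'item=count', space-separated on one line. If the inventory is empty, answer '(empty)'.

After 1 (gather 8 cobalt): cobalt=8
After 2 (consume 2 cobalt): cobalt=6
After 3 (gather 5 cobalt): cobalt=11
After 4 (gather 5 cobalt): cobalt=16
After 5 (gather 4 rubber): cobalt=16 rubber=4
After 6 (craft sprocket): cobalt=16 rubber=3 sprocket=1
After 7 (craft sprocket): cobalt=16 rubber=2 sprocket=2
After 8 (craft sprocket): cobalt=16 rubber=1 sprocket=3
After 9 (craft sprocket): cobalt=16 sprocket=4
After 10 (gather 5 rubber): cobalt=16 rubber=5 sprocket=4
After 11 (craft sprocket): cobalt=16 rubber=4 sprocket=5
After 12 (consume 6 cobalt): cobalt=10 rubber=4 sprocket=5
After 13 (consume 3 sprocket): cobalt=10 rubber=4 sprocket=2
After 14 (gather 1 rubber): cobalt=10 rubber=5 sprocket=2
After 15 (gather 7 rubber): cobalt=10 rubber=12 sprocket=2
After 16 (consume 1 sprocket): cobalt=10 rubber=12 sprocket=1

Answer: cobalt=10 rubber=12 sprocket=1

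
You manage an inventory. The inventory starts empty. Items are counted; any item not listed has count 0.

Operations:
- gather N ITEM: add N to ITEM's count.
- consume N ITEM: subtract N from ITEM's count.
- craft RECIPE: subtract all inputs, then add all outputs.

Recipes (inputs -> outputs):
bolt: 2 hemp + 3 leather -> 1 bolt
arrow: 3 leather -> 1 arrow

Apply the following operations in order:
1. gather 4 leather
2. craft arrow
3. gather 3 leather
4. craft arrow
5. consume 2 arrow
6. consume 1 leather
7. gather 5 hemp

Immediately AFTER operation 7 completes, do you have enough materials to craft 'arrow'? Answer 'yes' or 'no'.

Answer: no

Derivation:
After 1 (gather 4 leather): leather=4
After 2 (craft arrow): arrow=1 leather=1
After 3 (gather 3 leather): arrow=1 leather=4
After 4 (craft arrow): arrow=2 leather=1
After 5 (consume 2 arrow): leather=1
After 6 (consume 1 leather): (empty)
After 7 (gather 5 hemp): hemp=5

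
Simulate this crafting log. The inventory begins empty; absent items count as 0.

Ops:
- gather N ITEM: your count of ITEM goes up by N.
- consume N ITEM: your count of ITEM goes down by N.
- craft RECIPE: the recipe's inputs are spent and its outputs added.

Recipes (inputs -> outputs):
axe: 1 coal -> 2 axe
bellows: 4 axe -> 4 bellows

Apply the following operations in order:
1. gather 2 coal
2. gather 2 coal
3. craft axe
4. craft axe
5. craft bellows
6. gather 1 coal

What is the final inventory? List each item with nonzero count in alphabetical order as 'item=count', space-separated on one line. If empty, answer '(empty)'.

Answer: bellows=4 coal=3

Derivation:
After 1 (gather 2 coal): coal=2
After 2 (gather 2 coal): coal=4
After 3 (craft axe): axe=2 coal=3
After 4 (craft axe): axe=4 coal=2
After 5 (craft bellows): bellows=4 coal=2
After 6 (gather 1 coal): bellows=4 coal=3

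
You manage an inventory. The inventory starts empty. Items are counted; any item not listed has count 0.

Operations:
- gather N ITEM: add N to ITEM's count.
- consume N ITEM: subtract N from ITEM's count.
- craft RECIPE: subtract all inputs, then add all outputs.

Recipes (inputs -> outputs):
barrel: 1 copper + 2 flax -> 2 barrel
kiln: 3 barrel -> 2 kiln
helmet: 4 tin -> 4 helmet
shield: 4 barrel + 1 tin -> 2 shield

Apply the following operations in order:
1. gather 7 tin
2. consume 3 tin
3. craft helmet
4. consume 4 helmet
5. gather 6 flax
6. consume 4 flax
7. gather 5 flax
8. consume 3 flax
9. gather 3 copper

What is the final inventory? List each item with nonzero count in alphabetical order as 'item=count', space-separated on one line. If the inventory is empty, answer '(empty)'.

After 1 (gather 7 tin): tin=7
After 2 (consume 3 tin): tin=4
After 3 (craft helmet): helmet=4
After 4 (consume 4 helmet): (empty)
After 5 (gather 6 flax): flax=6
After 6 (consume 4 flax): flax=2
After 7 (gather 5 flax): flax=7
After 8 (consume 3 flax): flax=4
After 9 (gather 3 copper): copper=3 flax=4

Answer: copper=3 flax=4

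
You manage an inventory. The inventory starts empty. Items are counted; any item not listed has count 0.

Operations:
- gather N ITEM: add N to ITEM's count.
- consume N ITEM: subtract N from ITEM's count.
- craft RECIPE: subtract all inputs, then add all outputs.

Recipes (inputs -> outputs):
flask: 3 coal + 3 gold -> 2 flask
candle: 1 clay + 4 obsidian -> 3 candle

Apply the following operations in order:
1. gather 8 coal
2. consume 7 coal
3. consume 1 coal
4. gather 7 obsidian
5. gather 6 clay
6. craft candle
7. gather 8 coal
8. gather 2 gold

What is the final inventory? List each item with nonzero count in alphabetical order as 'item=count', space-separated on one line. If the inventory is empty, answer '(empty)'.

After 1 (gather 8 coal): coal=8
After 2 (consume 7 coal): coal=1
After 3 (consume 1 coal): (empty)
After 4 (gather 7 obsidian): obsidian=7
After 5 (gather 6 clay): clay=6 obsidian=7
After 6 (craft candle): candle=3 clay=5 obsidian=3
After 7 (gather 8 coal): candle=3 clay=5 coal=8 obsidian=3
After 8 (gather 2 gold): candle=3 clay=5 coal=8 gold=2 obsidian=3

Answer: candle=3 clay=5 coal=8 gold=2 obsidian=3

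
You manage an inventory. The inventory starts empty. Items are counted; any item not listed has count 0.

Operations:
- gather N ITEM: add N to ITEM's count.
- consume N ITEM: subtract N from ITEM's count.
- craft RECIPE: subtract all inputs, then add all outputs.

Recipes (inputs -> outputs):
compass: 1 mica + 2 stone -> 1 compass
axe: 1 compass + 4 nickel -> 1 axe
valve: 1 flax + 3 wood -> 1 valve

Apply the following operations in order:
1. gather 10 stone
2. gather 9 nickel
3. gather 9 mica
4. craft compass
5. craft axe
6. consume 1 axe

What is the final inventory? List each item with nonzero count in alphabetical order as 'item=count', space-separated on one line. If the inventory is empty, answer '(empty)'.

After 1 (gather 10 stone): stone=10
After 2 (gather 9 nickel): nickel=9 stone=10
After 3 (gather 9 mica): mica=9 nickel=9 stone=10
After 4 (craft compass): compass=1 mica=8 nickel=9 stone=8
After 5 (craft axe): axe=1 mica=8 nickel=5 stone=8
After 6 (consume 1 axe): mica=8 nickel=5 stone=8

Answer: mica=8 nickel=5 stone=8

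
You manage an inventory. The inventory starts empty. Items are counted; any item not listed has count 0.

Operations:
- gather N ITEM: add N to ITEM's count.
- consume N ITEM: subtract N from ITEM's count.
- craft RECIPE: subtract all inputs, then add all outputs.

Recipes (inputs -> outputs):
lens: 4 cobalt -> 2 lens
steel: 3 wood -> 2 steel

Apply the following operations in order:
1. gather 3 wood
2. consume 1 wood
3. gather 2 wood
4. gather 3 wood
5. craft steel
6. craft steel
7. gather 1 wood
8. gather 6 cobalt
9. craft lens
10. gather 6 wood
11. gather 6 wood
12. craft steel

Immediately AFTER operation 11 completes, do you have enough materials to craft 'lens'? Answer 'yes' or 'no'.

Answer: no

Derivation:
After 1 (gather 3 wood): wood=3
After 2 (consume 1 wood): wood=2
After 3 (gather 2 wood): wood=4
After 4 (gather 3 wood): wood=7
After 5 (craft steel): steel=2 wood=4
After 6 (craft steel): steel=4 wood=1
After 7 (gather 1 wood): steel=4 wood=2
After 8 (gather 6 cobalt): cobalt=6 steel=4 wood=2
After 9 (craft lens): cobalt=2 lens=2 steel=4 wood=2
After 10 (gather 6 wood): cobalt=2 lens=2 steel=4 wood=8
After 11 (gather 6 wood): cobalt=2 lens=2 steel=4 wood=14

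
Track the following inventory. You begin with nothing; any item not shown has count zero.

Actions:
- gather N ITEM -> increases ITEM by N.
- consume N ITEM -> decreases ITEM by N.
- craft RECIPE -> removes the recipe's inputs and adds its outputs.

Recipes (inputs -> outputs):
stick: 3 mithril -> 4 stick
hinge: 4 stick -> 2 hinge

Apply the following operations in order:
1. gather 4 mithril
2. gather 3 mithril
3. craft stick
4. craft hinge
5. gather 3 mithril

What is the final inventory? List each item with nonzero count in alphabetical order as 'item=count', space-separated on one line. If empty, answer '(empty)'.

Answer: hinge=2 mithril=7

Derivation:
After 1 (gather 4 mithril): mithril=4
After 2 (gather 3 mithril): mithril=7
After 3 (craft stick): mithril=4 stick=4
After 4 (craft hinge): hinge=2 mithril=4
After 5 (gather 3 mithril): hinge=2 mithril=7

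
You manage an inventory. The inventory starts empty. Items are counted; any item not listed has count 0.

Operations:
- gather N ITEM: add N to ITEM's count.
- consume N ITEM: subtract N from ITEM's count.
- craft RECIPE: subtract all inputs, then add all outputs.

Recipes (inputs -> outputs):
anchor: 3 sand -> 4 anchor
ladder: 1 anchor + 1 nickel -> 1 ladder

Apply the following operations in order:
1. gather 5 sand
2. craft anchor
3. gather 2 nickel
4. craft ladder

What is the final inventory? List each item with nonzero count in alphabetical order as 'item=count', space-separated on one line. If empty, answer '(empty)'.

After 1 (gather 5 sand): sand=5
After 2 (craft anchor): anchor=4 sand=2
After 3 (gather 2 nickel): anchor=4 nickel=2 sand=2
After 4 (craft ladder): anchor=3 ladder=1 nickel=1 sand=2

Answer: anchor=3 ladder=1 nickel=1 sand=2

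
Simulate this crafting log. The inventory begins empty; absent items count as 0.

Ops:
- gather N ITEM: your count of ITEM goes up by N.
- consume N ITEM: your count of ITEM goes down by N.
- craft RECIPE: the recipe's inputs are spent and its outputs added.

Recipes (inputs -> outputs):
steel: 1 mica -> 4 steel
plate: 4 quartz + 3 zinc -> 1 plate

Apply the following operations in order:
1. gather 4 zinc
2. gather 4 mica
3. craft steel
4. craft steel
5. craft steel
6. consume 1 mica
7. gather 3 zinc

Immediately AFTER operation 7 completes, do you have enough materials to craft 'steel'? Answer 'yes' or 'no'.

Answer: no

Derivation:
After 1 (gather 4 zinc): zinc=4
After 2 (gather 4 mica): mica=4 zinc=4
After 3 (craft steel): mica=3 steel=4 zinc=4
After 4 (craft steel): mica=2 steel=8 zinc=4
After 5 (craft steel): mica=1 steel=12 zinc=4
After 6 (consume 1 mica): steel=12 zinc=4
After 7 (gather 3 zinc): steel=12 zinc=7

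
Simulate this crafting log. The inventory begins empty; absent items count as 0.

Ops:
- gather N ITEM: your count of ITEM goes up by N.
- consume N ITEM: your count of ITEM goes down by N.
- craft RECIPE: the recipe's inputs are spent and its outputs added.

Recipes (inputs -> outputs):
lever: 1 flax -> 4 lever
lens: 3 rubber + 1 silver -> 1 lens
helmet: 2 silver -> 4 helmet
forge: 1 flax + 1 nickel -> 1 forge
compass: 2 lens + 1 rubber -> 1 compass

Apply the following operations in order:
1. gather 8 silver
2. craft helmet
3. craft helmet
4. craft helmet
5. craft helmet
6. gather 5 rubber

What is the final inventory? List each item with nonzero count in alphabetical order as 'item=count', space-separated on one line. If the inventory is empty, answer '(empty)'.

Answer: helmet=16 rubber=5

Derivation:
After 1 (gather 8 silver): silver=8
After 2 (craft helmet): helmet=4 silver=6
After 3 (craft helmet): helmet=8 silver=4
After 4 (craft helmet): helmet=12 silver=2
After 5 (craft helmet): helmet=16
After 6 (gather 5 rubber): helmet=16 rubber=5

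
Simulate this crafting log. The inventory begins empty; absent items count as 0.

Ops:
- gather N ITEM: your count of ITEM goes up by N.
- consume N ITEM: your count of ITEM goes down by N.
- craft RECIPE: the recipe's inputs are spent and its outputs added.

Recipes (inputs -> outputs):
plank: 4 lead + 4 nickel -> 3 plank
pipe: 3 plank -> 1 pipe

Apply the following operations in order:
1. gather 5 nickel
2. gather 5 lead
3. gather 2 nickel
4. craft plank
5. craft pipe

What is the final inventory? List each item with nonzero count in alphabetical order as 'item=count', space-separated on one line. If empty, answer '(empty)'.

After 1 (gather 5 nickel): nickel=5
After 2 (gather 5 lead): lead=5 nickel=5
After 3 (gather 2 nickel): lead=5 nickel=7
After 4 (craft plank): lead=1 nickel=3 plank=3
After 5 (craft pipe): lead=1 nickel=3 pipe=1

Answer: lead=1 nickel=3 pipe=1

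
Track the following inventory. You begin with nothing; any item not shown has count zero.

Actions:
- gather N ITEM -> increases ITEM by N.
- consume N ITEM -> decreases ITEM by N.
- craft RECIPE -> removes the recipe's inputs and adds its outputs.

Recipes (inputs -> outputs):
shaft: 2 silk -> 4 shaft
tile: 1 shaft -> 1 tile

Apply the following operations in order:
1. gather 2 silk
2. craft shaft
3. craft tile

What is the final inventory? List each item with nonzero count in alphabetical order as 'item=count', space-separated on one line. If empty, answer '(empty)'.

After 1 (gather 2 silk): silk=2
After 2 (craft shaft): shaft=4
After 3 (craft tile): shaft=3 tile=1

Answer: shaft=3 tile=1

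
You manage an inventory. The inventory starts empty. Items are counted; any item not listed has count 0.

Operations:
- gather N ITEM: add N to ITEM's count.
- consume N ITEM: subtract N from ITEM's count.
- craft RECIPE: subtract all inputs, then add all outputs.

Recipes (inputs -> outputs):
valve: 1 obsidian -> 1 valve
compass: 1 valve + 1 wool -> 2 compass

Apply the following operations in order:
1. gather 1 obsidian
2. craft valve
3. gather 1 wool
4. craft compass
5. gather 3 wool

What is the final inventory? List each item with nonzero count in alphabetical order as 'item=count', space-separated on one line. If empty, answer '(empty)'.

After 1 (gather 1 obsidian): obsidian=1
After 2 (craft valve): valve=1
After 3 (gather 1 wool): valve=1 wool=1
After 4 (craft compass): compass=2
After 5 (gather 3 wool): compass=2 wool=3

Answer: compass=2 wool=3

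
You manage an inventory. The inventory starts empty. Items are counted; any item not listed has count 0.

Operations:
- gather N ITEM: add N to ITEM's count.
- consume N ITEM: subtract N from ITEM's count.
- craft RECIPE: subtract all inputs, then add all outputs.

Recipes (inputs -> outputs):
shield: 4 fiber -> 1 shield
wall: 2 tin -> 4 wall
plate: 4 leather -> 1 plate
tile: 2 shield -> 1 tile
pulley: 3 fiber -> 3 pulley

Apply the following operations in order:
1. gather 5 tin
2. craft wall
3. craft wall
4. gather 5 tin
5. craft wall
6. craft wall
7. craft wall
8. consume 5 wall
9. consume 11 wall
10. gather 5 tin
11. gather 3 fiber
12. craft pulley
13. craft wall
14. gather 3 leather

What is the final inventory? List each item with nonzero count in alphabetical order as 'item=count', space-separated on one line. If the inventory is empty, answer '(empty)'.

After 1 (gather 5 tin): tin=5
After 2 (craft wall): tin=3 wall=4
After 3 (craft wall): tin=1 wall=8
After 4 (gather 5 tin): tin=6 wall=8
After 5 (craft wall): tin=4 wall=12
After 6 (craft wall): tin=2 wall=16
After 7 (craft wall): wall=20
After 8 (consume 5 wall): wall=15
After 9 (consume 11 wall): wall=4
After 10 (gather 5 tin): tin=5 wall=4
After 11 (gather 3 fiber): fiber=3 tin=5 wall=4
After 12 (craft pulley): pulley=3 tin=5 wall=4
After 13 (craft wall): pulley=3 tin=3 wall=8
After 14 (gather 3 leather): leather=3 pulley=3 tin=3 wall=8

Answer: leather=3 pulley=3 tin=3 wall=8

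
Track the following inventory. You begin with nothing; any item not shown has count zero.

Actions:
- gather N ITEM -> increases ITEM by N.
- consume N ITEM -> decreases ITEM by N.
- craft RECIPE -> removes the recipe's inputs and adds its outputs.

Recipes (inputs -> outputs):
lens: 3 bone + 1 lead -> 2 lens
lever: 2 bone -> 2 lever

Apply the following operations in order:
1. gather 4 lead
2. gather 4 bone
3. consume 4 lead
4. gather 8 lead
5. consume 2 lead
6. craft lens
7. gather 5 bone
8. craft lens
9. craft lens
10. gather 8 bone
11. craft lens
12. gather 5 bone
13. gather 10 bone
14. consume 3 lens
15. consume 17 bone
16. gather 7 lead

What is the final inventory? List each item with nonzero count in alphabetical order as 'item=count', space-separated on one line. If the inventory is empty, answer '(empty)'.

After 1 (gather 4 lead): lead=4
After 2 (gather 4 bone): bone=4 lead=4
After 3 (consume 4 lead): bone=4
After 4 (gather 8 lead): bone=4 lead=8
After 5 (consume 2 lead): bone=4 lead=6
After 6 (craft lens): bone=1 lead=5 lens=2
After 7 (gather 5 bone): bone=6 lead=5 lens=2
After 8 (craft lens): bone=3 lead=4 lens=4
After 9 (craft lens): lead=3 lens=6
After 10 (gather 8 bone): bone=8 lead=3 lens=6
After 11 (craft lens): bone=5 lead=2 lens=8
After 12 (gather 5 bone): bone=10 lead=2 lens=8
After 13 (gather 10 bone): bone=20 lead=2 lens=8
After 14 (consume 3 lens): bone=20 lead=2 lens=5
After 15 (consume 17 bone): bone=3 lead=2 lens=5
After 16 (gather 7 lead): bone=3 lead=9 lens=5

Answer: bone=3 lead=9 lens=5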